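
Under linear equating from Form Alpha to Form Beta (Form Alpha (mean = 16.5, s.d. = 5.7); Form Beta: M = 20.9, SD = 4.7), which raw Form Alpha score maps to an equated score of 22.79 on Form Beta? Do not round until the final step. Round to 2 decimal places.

Invert y = (SD_Y/SD_X)(x − M_X) + M_Y:
x = (SD_X/SD_Y)(y − M_Y) + M_X = (5.7/4.7)(22.79 − 20.9) + 16.5
x = 1.212766 × 1.890 + 16.5 = 18.79

18.79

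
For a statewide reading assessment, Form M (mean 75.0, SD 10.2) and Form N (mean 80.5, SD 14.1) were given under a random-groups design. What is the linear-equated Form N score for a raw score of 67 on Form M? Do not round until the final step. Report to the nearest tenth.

Linear equating: y = (SD_Y/SD_X)(x − M_X) + M_Y
y = (14.1/10.2)(67 − 75.0) + 80.5
y = 1.382353 × -8.0 + 80.5 = -11.0588 + 80.5 = 69.4

69.4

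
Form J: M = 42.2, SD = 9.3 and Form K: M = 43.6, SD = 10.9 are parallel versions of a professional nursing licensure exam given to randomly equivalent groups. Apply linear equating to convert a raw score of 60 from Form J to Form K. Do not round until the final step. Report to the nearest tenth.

Linear equating: y = (SD_Y/SD_X)(x − M_X) + M_Y
y = (10.9/9.3)(60 − 42.2) + 43.6
y = 1.172043 × 17.8 + 43.6 = 20.8624 + 43.6 = 64.5

64.5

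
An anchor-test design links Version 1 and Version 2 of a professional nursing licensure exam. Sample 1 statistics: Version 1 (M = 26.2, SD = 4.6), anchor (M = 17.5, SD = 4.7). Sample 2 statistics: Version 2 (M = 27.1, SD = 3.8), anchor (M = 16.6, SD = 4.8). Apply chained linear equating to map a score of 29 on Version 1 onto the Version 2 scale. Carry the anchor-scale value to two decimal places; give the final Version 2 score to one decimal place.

Version 1 → anchor (Sample 1): v = (4.7/4.6)(29 − 26.2) + 17.5 = 20.36
anchor → Version 2 (Sample 2): y = (3.8/4.8)(20.36 − 16.6) + 27.1 = 30.1

30.1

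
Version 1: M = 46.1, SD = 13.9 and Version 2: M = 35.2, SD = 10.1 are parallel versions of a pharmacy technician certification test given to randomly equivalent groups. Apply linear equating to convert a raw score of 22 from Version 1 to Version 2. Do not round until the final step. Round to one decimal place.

Linear equating: y = (SD_Y/SD_X)(x − M_X) + M_Y
y = (10.1/13.9)(22 − 46.1) + 35.2
y = 0.726619 × -24.1 + 35.2 = -17.5115 + 35.2 = 17.7

17.7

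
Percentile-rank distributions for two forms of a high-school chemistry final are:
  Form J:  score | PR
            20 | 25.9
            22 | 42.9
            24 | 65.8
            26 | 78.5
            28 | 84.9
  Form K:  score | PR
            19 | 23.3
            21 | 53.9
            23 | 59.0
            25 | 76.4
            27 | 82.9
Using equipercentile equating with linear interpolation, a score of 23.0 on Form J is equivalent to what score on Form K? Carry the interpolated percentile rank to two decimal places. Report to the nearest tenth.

21.2

PR of 23.0 on Form J: 42.9 + (23.0 − 22)/(24 − 22) × (65.8 − 42.9) = 54.35
On Form K, PR 54.35 falls between score 21 (PR 53.9) and 23 (PR 59.0).
Interpolate: 21 + (54.35 − 53.9)/(59.0 − 53.9) × (23 − 21) = 21.2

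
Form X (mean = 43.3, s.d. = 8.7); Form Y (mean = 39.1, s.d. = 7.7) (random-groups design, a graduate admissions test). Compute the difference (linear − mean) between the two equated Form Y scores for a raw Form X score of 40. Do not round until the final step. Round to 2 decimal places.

Mean-equated: 40 + (39.1 − 43.3) = 35.80
Linear-equated: (7.7/8.7)(40 − 43.3) + 39.1 = 36.179
Difference = 36.179 − 35.80 = 0.38

0.38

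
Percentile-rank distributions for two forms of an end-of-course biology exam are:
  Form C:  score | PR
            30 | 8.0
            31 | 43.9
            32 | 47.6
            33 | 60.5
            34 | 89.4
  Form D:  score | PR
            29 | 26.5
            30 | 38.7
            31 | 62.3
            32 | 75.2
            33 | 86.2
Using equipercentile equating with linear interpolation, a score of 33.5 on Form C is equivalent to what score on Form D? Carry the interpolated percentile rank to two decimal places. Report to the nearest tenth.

PR of 33.5 on Form C: 60.5 + (33.5 − 33)/(34 − 33) × (89.4 − 60.5) = 74.95
On Form D, PR 74.95 falls between score 31 (PR 62.3) and 32 (PR 75.2).
Interpolate: 31 + (74.95 − 62.3)/(75.2 − 62.3) × (32 − 31) = 32.0

32.0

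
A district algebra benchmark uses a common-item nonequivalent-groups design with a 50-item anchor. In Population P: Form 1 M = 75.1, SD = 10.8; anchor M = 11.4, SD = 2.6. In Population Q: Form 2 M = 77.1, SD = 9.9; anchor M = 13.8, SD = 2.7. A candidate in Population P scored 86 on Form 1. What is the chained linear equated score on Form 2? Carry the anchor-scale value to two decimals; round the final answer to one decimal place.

Form 1 → anchor (Population P): v = (2.6/10.8)(86 − 75.1) + 11.4 = 14.02
anchor → Form 2 (Population Q): y = (9.9/2.7)(14.02 − 13.8) + 77.1 = 77.9

77.9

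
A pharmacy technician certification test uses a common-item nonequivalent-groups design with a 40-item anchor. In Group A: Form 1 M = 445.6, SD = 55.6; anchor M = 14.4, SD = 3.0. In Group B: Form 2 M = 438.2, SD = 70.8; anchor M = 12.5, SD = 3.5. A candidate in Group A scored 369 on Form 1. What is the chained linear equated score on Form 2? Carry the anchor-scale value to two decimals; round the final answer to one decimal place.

Form 1 → anchor (Group A): v = (3.0/55.6)(369 − 445.6) + 14.4 = 10.27
anchor → Form 2 (Group B): y = (70.8/3.5)(10.27 − 12.5) + 438.2 = 393.1

393.1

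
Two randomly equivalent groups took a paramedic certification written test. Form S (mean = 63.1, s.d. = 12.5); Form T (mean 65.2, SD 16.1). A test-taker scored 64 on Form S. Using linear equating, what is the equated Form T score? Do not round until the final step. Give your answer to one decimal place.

66.4

Linear equating: y = (SD_Y/SD_X)(x − M_X) + M_Y
y = (16.1/12.5)(64 − 63.1) + 65.2
y = 1.288000 × 0.9 + 65.2 = 1.1592 + 65.2 = 66.4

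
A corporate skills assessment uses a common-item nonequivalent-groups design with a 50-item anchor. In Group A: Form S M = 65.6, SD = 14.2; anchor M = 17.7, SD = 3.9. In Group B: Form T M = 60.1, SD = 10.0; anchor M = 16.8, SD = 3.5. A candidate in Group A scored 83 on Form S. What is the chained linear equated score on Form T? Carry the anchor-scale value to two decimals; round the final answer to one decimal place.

Form S → anchor (Group A): v = (3.9/14.2)(83 − 65.6) + 17.7 = 22.48
anchor → Form T (Group B): y = (10.0/3.5)(22.48 − 16.8) + 60.1 = 76.3

76.3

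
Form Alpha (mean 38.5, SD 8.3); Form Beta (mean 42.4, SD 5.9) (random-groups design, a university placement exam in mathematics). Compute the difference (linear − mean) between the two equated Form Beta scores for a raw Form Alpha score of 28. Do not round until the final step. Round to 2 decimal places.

Mean-equated: 28 + (42.4 − 38.5) = 31.90
Linear-equated: (5.9/8.3)(28 − 38.5) + 42.4 = 34.936
Difference = 34.936 − 31.90 = 3.04

3.04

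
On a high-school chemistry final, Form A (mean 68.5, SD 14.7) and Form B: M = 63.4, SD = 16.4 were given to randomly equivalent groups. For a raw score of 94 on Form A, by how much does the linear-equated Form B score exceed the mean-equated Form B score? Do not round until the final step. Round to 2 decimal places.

2.95

Mean-equated: 94 + (63.4 − 68.5) = 88.90
Linear-equated: (16.4/14.7)(94 − 68.5) + 63.4 = 91.849
Difference = 91.849 − 88.90 = 2.95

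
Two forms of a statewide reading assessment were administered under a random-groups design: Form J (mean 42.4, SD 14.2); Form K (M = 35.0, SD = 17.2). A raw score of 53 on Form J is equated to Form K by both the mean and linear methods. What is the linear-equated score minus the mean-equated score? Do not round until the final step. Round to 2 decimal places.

Mean-equated: 53 + (35.0 − 42.4) = 45.60
Linear-equated: (17.2/14.2)(53 − 42.4) + 35.0 = 47.839
Difference = 47.839 − 45.60 = 2.24

2.24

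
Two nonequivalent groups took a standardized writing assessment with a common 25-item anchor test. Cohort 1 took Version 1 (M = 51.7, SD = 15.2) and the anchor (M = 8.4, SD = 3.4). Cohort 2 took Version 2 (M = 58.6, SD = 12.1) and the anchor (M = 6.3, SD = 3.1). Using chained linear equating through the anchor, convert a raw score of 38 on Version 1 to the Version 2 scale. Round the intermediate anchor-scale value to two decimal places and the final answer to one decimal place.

54.9

Version 1 → anchor (Cohort 1): v = (3.4/15.2)(38 − 51.7) + 8.4 = 5.34
anchor → Version 2 (Cohort 2): y = (12.1/3.1)(5.34 − 6.3) + 58.6 = 54.9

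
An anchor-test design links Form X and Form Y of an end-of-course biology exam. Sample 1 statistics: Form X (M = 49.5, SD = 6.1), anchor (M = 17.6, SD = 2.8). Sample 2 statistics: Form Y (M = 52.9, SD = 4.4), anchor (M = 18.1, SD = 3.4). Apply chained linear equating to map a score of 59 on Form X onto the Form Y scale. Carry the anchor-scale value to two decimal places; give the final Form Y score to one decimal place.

Form X → anchor (Sample 1): v = (2.8/6.1)(59 − 49.5) + 17.6 = 21.96
anchor → Form Y (Sample 2): y = (4.4/3.4)(21.96 − 18.1) + 52.9 = 57.9

57.9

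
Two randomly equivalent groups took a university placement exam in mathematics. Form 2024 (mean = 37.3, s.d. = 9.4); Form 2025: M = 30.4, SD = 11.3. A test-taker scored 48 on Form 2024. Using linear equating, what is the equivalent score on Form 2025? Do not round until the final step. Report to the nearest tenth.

43.3

Linear equating: y = (SD_Y/SD_X)(x − M_X) + M_Y
y = (11.3/9.4)(48 − 37.3) + 30.4
y = 1.202128 × 10.7 + 30.4 = 12.8628 + 30.4 = 43.3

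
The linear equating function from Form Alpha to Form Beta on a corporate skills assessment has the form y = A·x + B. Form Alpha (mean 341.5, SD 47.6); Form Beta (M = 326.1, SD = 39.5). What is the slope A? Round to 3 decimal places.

0.830

A = SD_Y / SD_X = 39.5 / 47.6 = 0.830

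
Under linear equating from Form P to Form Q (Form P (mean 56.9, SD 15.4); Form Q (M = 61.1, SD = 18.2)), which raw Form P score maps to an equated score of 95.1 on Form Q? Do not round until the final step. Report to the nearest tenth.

Invert y = (SD_Y/SD_X)(x − M_X) + M_Y:
x = (SD_X/SD_Y)(y − M_Y) + M_X = (15.4/18.2)(95.1 − 61.1) + 56.9
x = 0.846154 × 34.000 + 56.9 = 85.7

85.7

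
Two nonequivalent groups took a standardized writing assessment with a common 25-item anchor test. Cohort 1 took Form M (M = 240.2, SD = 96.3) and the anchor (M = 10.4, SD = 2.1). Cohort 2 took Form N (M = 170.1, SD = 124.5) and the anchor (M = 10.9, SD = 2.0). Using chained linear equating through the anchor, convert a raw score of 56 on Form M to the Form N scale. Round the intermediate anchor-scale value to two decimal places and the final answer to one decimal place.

Form M → anchor (Cohort 1): v = (2.1/96.3)(56 − 240.2) + 10.4 = 6.38
anchor → Form N (Cohort 2): y = (124.5/2.0)(6.38 − 10.9) + 170.1 = -111.3

-111.3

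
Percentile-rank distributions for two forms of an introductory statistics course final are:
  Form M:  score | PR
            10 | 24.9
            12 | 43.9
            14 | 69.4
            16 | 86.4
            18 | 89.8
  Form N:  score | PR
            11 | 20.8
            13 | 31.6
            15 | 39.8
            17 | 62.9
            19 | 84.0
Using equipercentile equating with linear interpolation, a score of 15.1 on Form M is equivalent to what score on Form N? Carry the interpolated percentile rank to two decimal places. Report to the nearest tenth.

18.5

PR of 15.1 on Form M: 69.4 + (15.1 − 14)/(16 − 14) × (86.4 − 69.4) = 78.75
On Form N, PR 78.75 falls between score 17 (PR 62.9) and 19 (PR 84.0).
Interpolate: 17 + (78.75 − 62.9)/(84.0 − 62.9) × (19 − 17) = 18.5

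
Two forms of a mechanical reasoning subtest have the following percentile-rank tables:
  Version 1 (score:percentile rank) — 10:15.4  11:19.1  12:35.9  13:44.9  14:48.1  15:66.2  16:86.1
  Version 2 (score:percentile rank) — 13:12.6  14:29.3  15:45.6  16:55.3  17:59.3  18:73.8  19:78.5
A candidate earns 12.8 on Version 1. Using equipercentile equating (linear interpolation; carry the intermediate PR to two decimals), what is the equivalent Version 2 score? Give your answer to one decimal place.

PR of 12.8 on Version 1: 35.9 + (12.8 − 12)/(13 − 12) × (44.9 − 35.9) = 43.10
On Version 2, PR 43.10 falls between score 14 (PR 29.3) and 15 (PR 45.6).
Interpolate: 14 + (43.10 − 29.3)/(45.6 − 29.3) × (15 − 14) = 14.8

14.8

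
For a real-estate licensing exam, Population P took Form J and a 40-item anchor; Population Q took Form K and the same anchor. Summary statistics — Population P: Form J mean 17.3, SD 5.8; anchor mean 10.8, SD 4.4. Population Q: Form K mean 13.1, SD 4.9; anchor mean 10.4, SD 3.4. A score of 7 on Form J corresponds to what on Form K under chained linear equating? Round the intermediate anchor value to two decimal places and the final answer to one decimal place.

2.4

Form J → anchor (Population P): v = (4.4/5.8)(7 − 17.3) + 10.8 = 2.99
anchor → Form K (Population Q): y = (4.9/3.4)(2.99 − 10.4) + 13.1 = 2.4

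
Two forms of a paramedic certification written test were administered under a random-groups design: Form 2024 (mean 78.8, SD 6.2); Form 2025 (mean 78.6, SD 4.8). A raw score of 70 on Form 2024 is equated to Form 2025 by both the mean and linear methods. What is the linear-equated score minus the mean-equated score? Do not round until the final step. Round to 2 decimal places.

1.99

Mean-equated: 70 + (78.6 − 78.8) = 69.80
Linear-equated: (4.8/6.2)(70 − 78.8) + 78.6 = 71.787
Difference = 71.787 − 69.80 = 1.99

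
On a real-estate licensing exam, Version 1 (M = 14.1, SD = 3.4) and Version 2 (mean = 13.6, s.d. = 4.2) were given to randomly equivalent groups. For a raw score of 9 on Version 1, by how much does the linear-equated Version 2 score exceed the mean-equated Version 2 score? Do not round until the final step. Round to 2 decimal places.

Mean-equated: 9 + (13.6 − 14.1) = 8.50
Linear-equated: (4.2/3.4)(9 − 14.1) + 13.6 = 7.300
Difference = 7.300 − 8.50 = -1.20

-1.20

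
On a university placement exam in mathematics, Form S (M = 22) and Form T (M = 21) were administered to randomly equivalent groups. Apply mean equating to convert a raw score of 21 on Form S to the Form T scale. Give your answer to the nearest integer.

Mean equating: y = x + (M_Y − M_X) = 21 + (21 − 22) = 20

20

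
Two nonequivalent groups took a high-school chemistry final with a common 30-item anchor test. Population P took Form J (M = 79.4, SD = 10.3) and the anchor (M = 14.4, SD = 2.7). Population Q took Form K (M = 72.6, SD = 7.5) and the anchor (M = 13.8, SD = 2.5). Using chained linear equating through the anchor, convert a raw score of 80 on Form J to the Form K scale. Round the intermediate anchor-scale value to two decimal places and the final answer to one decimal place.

74.9

Form J → anchor (Population P): v = (2.7/10.3)(80 − 79.4) + 14.4 = 14.56
anchor → Form K (Population Q): y = (7.5/2.5)(14.56 − 13.8) + 72.6 = 74.9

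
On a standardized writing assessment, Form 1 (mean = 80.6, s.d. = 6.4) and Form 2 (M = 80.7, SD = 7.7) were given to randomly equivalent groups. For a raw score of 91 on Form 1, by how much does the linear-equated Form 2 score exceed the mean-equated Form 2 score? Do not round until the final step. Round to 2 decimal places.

Mean-equated: 91 + (80.7 − 80.6) = 91.10
Linear-equated: (7.7/6.4)(91 − 80.6) + 80.7 = 93.213
Difference = 93.213 − 91.10 = 2.11

2.11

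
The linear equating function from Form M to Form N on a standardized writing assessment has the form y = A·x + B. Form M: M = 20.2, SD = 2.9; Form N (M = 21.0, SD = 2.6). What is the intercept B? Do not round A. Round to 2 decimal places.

A = SD_Y / SD_X = 2.6 / 2.9 = 0.896552
B = M_Y − A·M_X = 21.0 − 0.896552 × 20.2 = 2.89

2.89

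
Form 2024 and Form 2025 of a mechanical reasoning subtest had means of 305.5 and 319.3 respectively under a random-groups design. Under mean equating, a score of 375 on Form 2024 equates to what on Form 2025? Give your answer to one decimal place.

Mean equating: y = x + (M_Y − M_X) = 375 + (319.3 − 305.5) = 388.8

388.8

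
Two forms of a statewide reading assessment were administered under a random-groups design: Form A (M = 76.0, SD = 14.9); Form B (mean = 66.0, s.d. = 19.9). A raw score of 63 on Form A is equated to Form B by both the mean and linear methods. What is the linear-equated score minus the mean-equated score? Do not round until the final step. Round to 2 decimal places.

-4.36

Mean-equated: 63 + (66.0 − 76.0) = 53.00
Linear-equated: (19.9/14.9)(63 − 76.0) + 66.0 = 48.638
Difference = 48.638 − 53.00 = -4.36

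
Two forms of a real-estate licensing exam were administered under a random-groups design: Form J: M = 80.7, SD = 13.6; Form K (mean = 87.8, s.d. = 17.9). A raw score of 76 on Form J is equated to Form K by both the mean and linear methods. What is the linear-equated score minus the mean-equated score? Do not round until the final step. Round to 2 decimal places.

Mean-equated: 76 + (87.8 − 80.7) = 83.10
Linear-equated: (17.9/13.6)(76 − 80.7) + 87.8 = 81.614
Difference = 81.614 − 83.10 = -1.49

-1.49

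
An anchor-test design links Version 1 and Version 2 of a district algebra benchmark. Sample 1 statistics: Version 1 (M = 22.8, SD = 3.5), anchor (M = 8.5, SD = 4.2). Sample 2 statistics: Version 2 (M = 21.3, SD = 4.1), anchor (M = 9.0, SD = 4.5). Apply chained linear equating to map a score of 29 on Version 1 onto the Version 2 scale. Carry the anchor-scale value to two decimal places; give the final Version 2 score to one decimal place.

Version 1 → anchor (Sample 1): v = (4.2/3.5)(29 − 22.8) + 8.5 = 15.94
anchor → Version 2 (Sample 2): y = (4.1/4.5)(15.94 − 9.0) + 21.3 = 27.6

27.6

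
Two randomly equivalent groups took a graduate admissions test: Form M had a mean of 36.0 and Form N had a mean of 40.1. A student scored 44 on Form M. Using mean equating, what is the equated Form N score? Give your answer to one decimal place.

Mean equating: y = x + (M_Y − M_X) = 44 + (40.1 − 36.0) = 48.1

48.1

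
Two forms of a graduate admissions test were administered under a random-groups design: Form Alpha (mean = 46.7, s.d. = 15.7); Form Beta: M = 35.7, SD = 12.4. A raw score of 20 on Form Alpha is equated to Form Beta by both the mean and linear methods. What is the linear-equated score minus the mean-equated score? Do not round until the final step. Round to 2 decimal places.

5.61

Mean-equated: 20 + (35.7 − 46.7) = 9.00
Linear-equated: (12.4/15.7)(20 − 46.7) + 35.7 = 14.612
Difference = 14.612 − 9.00 = 5.61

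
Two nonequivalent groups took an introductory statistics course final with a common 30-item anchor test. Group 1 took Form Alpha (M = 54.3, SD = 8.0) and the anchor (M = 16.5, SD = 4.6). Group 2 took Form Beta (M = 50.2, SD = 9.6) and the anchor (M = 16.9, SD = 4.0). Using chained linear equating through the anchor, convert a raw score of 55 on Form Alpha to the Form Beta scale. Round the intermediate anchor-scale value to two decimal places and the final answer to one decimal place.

Form Alpha → anchor (Group 1): v = (4.6/8.0)(55 − 54.3) + 16.5 = 16.90
anchor → Form Beta (Group 2): y = (9.6/4.0)(16.90 − 16.9) + 50.2 = 50.2

50.2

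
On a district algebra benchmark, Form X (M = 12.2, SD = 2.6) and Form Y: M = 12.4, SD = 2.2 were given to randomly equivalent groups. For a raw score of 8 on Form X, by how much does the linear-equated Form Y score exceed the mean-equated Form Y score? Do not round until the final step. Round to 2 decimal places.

0.65

Mean-equated: 8 + (12.4 − 12.2) = 8.20
Linear-equated: (2.2/2.6)(8 − 12.2) + 12.4 = 8.846
Difference = 8.846 − 8.20 = 0.65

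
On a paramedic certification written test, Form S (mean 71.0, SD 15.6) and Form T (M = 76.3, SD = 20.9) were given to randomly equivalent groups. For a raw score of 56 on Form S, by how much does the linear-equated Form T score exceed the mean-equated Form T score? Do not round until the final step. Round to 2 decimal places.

-5.10

Mean-equated: 56 + (76.3 − 71.0) = 61.30
Linear-equated: (20.9/15.6)(56 − 71.0) + 76.3 = 56.204
Difference = 56.204 − 61.30 = -5.10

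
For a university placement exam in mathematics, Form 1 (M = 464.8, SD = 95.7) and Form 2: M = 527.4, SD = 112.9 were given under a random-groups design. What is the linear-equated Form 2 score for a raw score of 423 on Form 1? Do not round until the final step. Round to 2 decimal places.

478.09

Linear equating: y = (SD_Y/SD_X)(x − M_X) + M_Y
y = (112.9/95.7)(423 − 464.8) + 527.4
y = 1.179728 × -41.8 + 527.4 = -49.3126 + 527.4 = 478.09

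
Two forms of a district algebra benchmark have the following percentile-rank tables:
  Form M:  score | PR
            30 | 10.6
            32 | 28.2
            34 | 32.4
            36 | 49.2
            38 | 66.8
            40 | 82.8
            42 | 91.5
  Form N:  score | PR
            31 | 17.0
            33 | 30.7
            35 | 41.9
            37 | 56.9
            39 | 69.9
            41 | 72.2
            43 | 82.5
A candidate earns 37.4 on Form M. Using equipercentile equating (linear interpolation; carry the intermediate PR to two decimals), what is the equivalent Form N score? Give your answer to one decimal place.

PR of 37.4 on Form M: 49.2 + (37.4 − 36)/(38 − 36) × (66.8 − 49.2) = 61.52
On Form N, PR 61.52 falls between score 37 (PR 56.9) and 39 (PR 69.9).
Interpolate: 37 + (61.52 − 56.9)/(69.9 − 56.9) × (39 − 37) = 37.7

37.7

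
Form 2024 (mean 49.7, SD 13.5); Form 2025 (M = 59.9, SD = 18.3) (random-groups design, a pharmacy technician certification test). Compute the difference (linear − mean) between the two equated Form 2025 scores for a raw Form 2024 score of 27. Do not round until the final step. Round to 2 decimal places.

Mean-equated: 27 + (59.9 − 49.7) = 37.20
Linear-equated: (18.3/13.5)(27 − 49.7) + 59.9 = 29.129
Difference = 29.129 − 37.20 = -8.07

-8.07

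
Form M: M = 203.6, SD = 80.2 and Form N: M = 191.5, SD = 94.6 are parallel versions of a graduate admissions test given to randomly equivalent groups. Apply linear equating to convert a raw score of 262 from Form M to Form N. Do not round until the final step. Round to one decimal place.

Linear equating: y = (SD_Y/SD_X)(x − M_X) + M_Y
y = (94.6/80.2)(262 − 203.6) + 191.5
y = 1.179551 × 58.4 + 191.5 = 68.8858 + 191.5 = 260.4

260.4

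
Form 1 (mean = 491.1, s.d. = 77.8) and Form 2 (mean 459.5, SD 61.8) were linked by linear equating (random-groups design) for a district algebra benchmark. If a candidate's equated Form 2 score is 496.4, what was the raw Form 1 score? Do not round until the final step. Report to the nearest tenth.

537.6

Invert y = (SD_Y/SD_X)(x − M_X) + M_Y:
x = (SD_X/SD_Y)(y − M_Y) + M_X = (77.8/61.8)(496.4 − 459.5) + 491.1
x = 1.258900 × 36.900 + 491.1 = 537.6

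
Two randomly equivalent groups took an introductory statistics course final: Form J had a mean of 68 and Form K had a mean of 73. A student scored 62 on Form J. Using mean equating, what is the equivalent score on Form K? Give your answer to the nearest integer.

67

Mean equating: y = x + (M_Y − M_X) = 62 + (73 − 68) = 67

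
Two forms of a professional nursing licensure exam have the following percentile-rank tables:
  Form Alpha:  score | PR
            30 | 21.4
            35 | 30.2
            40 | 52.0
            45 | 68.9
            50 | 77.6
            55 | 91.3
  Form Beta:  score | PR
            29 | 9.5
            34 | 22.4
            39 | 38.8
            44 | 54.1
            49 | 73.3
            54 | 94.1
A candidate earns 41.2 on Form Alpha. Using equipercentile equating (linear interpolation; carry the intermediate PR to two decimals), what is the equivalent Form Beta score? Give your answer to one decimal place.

PR of 41.2 on Form Alpha: 52.0 + (41.2 − 40)/(45 − 40) × (68.9 − 52.0) = 56.06
On Form Beta, PR 56.06 falls between score 44 (PR 54.1) and 49 (PR 73.3).
Interpolate: 44 + (56.06 − 54.1)/(73.3 − 54.1) × (49 − 44) = 44.5

44.5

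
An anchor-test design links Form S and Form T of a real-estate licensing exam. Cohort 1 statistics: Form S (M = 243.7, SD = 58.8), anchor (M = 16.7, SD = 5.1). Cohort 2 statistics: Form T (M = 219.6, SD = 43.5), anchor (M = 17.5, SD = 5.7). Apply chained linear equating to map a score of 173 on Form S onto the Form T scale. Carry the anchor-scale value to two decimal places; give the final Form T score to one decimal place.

166.7

Form S → anchor (Cohort 1): v = (5.1/58.8)(173 − 243.7) + 16.7 = 10.57
anchor → Form T (Cohort 2): y = (43.5/5.7)(10.57 − 17.5) + 219.6 = 166.7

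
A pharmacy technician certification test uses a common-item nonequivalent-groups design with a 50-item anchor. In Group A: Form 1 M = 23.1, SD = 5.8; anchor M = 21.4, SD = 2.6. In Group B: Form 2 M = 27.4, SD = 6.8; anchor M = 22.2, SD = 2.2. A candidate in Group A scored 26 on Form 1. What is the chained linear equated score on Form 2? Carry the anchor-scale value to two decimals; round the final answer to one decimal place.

Form 1 → anchor (Group A): v = (2.6/5.8)(26 − 23.1) + 21.4 = 22.70
anchor → Form 2 (Group B): y = (6.8/2.2)(22.70 − 22.2) + 27.4 = 28.9

28.9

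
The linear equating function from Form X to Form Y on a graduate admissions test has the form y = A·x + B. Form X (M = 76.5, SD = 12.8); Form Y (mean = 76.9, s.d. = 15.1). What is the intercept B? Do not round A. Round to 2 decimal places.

A = SD_Y / SD_X = 15.1 / 12.8 = 1.179688
B = M_Y − A·M_X = 76.9 − 1.179688 × 76.5 = -13.35

-13.35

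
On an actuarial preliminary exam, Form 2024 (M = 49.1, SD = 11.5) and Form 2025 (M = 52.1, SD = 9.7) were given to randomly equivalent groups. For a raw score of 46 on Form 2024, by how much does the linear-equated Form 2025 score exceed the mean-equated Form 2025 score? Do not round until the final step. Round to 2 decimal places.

Mean-equated: 46 + (52.1 − 49.1) = 49.00
Linear-equated: (9.7/11.5)(46 − 49.1) + 52.1 = 49.485
Difference = 49.485 − 49.00 = 0.49

0.49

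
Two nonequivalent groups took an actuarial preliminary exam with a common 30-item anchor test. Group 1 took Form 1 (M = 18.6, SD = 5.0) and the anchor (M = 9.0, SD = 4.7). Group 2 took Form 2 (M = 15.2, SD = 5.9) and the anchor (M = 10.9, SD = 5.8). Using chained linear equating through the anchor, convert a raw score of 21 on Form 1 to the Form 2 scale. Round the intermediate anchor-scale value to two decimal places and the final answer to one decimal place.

Form 1 → anchor (Group 1): v = (4.7/5.0)(21 − 18.6) + 9.0 = 11.26
anchor → Form 2 (Group 2): y = (5.9/5.8)(11.26 − 10.9) + 15.2 = 15.6

15.6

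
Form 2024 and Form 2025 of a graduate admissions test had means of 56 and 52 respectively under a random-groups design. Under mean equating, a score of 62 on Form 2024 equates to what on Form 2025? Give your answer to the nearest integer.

Mean equating: y = x + (M_Y − M_X) = 62 + (52 − 56) = 58

58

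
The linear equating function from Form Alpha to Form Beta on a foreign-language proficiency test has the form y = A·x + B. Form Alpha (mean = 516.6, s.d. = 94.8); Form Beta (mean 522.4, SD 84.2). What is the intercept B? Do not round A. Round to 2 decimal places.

A = SD_Y / SD_X = 84.2 / 94.8 = 0.888186
B = M_Y − A·M_X = 522.4 − 0.888186 × 516.6 = 63.56

63.56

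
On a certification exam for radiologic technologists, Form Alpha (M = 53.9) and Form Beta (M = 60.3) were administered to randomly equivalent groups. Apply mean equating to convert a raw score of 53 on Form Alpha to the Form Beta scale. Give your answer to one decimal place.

59.4

Mean equating: y = x + (M_Y − M_X) = 53 + (60.3 − 53.9) = 59.4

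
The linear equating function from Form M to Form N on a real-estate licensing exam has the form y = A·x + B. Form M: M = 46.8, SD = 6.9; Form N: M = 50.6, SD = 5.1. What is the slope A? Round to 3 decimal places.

0.739

A = SD_Y / SD_X = 5.1 / 6.9 = 0.739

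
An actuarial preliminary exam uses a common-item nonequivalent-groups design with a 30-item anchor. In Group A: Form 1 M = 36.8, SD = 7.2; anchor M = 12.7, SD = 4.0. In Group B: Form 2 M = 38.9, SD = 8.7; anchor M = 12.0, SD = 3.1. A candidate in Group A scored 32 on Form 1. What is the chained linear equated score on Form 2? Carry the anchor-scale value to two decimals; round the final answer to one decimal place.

Form 1 → anchor (Group A): v = (4.0/7.2)(32 − 36.8) + 12.7 = 10.03
anchor → Form 2 (Group B): y = (8.7/3.1)(10.03 − 12.0) + 38.9 = 33.4

33.4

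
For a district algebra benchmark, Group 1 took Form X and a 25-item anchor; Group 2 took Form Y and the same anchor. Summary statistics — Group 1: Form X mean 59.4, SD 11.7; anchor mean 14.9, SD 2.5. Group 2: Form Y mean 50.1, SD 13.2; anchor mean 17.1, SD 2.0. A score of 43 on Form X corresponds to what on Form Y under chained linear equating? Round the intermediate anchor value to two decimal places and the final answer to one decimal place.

Form X → anchor (Group 1): v = (2.5/11.7)(43 − 59.4) + 14.9 = 11.40
anchor → Form Y (Group 2): y = (13.2/2.0)(11.40 − 17.1) + 50.1 = 12.5

12.5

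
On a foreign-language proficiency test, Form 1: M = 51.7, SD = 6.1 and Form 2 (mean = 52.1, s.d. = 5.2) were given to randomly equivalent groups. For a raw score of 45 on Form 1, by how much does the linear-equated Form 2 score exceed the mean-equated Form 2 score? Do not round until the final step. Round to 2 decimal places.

0.99

Mean-equated: 45 + (52.1 − 51.7) = 45.40
Linear-equated: (5.2/6.1)(45 − 51.7) + 52.1 = 46.389
Difference = 46.389 − 45.40 = 0.99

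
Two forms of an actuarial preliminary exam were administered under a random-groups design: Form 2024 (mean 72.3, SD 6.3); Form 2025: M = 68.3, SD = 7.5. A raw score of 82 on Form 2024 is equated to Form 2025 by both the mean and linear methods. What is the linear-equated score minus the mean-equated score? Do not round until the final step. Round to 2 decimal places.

Mean-equated: 82 + (68.3 − 72.3) = 78.00
Linear-equated: (7.5/6.3)(82 − 72.3) + 68.3 = 79.848
Difference = 79.848 − 78.00 = 1.85

1.85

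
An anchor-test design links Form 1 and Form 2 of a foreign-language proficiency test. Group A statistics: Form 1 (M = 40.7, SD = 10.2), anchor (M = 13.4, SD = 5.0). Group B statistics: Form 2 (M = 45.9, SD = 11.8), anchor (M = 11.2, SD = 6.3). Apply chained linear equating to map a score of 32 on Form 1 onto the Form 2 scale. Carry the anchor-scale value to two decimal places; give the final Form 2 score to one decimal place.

42.0

Form 1 → anchor (Group A): v = (5.0/10.2)(32 − 40.7) + 13.4 = 9.14
anchor → Form 2 (Group B): y = (11.8/6.3)(9.14 − 11.2) + 45.9 = 42.0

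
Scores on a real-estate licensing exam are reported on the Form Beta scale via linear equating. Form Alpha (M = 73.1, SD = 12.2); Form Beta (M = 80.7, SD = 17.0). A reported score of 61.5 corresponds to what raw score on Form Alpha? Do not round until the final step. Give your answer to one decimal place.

59.3

Invert y = (SD_Y/SD_X)(x − M_X) + M_Y:
x = (SD_X/SD_Y)(y − M_Y) + M_X = (12.2/17.0)(61.5 − 80.7) + 73.1
x = 0.717647 × -19.200 + 73.1 = 59.3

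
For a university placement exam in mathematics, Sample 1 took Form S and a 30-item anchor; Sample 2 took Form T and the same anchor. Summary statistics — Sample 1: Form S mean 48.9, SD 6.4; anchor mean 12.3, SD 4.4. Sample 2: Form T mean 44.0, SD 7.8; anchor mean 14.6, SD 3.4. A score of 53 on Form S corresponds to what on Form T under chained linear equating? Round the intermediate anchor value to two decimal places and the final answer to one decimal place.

45.2

Form S → anchor (Sample 1): v = (4.4/6.4)(53 − 48.9) + 12.3 = 15.12
anchor → Form T (Sample 2): y = (7.8/3.4)(15.12 − 14.6) + 44.0 = 45.2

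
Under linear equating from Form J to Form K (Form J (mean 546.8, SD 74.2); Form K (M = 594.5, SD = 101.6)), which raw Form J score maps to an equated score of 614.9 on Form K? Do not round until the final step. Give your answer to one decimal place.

561.7

Invert y = (SD_Y/SD_X)(x − M_X) + M_Y:
x = (SD_X/SD_Y)(y − M_Y) + M_X = (74.2/101.6)(614.9 − 594.5) + 546.8
x = 0.730315 × 20.400 + 546.8 = 561.7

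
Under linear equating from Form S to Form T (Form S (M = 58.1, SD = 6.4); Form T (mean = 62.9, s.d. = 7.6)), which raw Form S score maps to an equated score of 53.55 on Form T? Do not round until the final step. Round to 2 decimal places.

Invert y = (SD_Y/SD_X)(x − M_X) + M_Y:
x = (SD_X/SD_Y)(y − M_Y) + M_X = (6.4/7.6)(53.55 − 62.9) + 58.1
x = 0.842105 × -9.350 + 58.1 = 50.23

50.23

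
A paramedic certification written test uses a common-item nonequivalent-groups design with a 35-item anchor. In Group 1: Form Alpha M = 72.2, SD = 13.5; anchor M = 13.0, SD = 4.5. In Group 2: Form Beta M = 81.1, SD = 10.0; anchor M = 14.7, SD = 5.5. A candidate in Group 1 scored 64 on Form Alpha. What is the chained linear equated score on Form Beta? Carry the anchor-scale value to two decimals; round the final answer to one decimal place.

Form Alpha → anchor (Group 1): v = (4.5/13.5)(64 − 72.2) + 13.0 = 10.27
anchor → Form Beta (Group 2): y = (10.0/5.5)(10.27 − 14.7) + 81.1 = 73.0

73.0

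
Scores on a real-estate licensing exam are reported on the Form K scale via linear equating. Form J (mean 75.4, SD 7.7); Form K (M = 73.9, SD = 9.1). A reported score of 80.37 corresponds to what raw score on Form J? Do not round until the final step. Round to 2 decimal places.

Invert y = (SD_Y/SD_X)(x − M_X) + M_Y:
x = (SD_X/SD_Y)(y − M_Y) + M_X = (7.7/9.1)(80.37 − 73.9) + 75.4
x = 0.846154 × 6.470 + 75.4 = 80.87

80.87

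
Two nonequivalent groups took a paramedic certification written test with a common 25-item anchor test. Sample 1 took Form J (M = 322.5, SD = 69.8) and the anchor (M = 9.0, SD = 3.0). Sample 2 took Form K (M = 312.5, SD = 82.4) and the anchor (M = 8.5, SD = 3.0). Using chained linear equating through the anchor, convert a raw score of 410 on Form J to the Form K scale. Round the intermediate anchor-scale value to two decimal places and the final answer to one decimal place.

429.5

Form J → anchor (Sample 1): v = (3.0/69.8)(410 − 322.5) + 9.0 = 12.76
anchor → Form K (Sample 2): y = (82.4/3.0)(12.76 − 8.5) + 312.5 = 429.5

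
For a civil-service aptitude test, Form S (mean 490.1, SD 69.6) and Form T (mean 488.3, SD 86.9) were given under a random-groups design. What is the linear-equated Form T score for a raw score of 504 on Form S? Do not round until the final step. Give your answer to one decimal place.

Linear equating: y = (SD_Y/SD_X)(x − M_X) + M_Y
y = (86.9/69.6)(504 − 490.1) + 488.3
y = 1.248563 × 13.9 + 488.3 = 17.3550 + 488.3 = 505.7

505.7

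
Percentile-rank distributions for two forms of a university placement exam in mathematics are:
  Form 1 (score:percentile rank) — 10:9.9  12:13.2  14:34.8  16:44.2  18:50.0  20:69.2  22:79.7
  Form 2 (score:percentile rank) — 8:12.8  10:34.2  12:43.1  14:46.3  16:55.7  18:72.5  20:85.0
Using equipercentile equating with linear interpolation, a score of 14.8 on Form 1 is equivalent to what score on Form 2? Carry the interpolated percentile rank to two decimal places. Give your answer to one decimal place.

11.0

PR of 14.8 on Form 1: 34.8 + (14.8 − 14)/(16 − 14) × (44.2 − 34.8) = 38.56
On Form 2, PR 38.56 falls between score 10 (PR 34.2) and 12 (PR 43.1).
Interpolate: 10 + (38.56 − 34.2)/(43.1 − 34.2) × (12 − 10) = 11.0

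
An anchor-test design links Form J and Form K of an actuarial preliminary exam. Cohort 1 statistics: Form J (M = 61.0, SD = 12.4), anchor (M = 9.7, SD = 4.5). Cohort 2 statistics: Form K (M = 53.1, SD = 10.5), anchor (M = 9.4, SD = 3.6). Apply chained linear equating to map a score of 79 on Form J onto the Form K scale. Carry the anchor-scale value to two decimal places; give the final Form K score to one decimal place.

73.0

Form J → anchor (Cohort 1): v = (4.5/12.4)(79 − 61.0) + 9.7 = 16.23
anchor → Form K (Cohort 2): y = (10.5/3.6)(16.23 − 9.4) + 53.1 = 73.0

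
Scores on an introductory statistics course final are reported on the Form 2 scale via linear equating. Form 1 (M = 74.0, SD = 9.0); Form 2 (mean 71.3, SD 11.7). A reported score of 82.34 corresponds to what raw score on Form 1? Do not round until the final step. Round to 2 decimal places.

82.49

Invert y = (SD_Y/SD_X)(x − M_X) + M_Y:
x = (SD_X/SD_Y)(y − M_Y) + M_X = (9.0/11.7)(82.34 − 71.3) + 74.0
x = 0.769231 × 11.040 + 74.0 = 82.49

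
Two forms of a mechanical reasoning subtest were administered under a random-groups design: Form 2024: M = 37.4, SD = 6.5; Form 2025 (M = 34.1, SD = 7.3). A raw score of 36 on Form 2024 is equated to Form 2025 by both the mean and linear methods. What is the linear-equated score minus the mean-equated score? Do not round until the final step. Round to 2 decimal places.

Mean-equated: 36 + (34.1 − 37.4) = 32.70
Linear-equated: (7.3/6.5)(36 − 37.4) + 34.1 = 32.528
Difference = 32.528 − 32.70 = -0.17

-0.17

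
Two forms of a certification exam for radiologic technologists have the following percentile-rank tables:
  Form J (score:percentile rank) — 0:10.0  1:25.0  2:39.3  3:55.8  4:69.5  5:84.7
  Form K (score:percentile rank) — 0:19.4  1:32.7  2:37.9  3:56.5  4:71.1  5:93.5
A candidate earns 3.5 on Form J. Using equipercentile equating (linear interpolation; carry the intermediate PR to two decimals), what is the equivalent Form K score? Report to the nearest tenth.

PR of 3.5 on Form J: 55.8 + (3.5 − 3)/(4 − 3) × (69.5 − 55.8) = 62.65
On Form K, PR 62.65 falls between score 3 (PR 56.5) and 4 (PR 71.1).
Interpolate: 3 + (62.65 − 56.5)/(71.1 − 56.5) × (4 − 3) = 3.4

3.4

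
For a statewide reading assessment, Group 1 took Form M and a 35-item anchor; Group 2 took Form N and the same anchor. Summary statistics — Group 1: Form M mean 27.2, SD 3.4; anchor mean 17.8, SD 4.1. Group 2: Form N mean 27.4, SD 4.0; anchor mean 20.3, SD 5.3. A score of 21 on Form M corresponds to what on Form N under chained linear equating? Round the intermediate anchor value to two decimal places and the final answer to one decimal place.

Form M → anchor (Group 1): v = (4.1/3.4)(21 − 27.2) + 17.8 = 10.32
anchor → Form N (Group 2): y = (4.0/5.3)(10.32 − 20.3) + 27.4 = 19.9

19.9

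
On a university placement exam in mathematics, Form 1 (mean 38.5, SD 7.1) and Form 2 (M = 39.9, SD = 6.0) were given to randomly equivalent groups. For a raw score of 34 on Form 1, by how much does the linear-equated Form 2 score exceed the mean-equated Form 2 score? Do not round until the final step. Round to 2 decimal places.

Mean-equated: 34 + (39.9 − 38.5) = 35.40
Linear-equated: (6.0/7.1)(34 − 38.5) + 39.9 = 36.097
Difference = 36.097 − 35.40 = 0.70

0.70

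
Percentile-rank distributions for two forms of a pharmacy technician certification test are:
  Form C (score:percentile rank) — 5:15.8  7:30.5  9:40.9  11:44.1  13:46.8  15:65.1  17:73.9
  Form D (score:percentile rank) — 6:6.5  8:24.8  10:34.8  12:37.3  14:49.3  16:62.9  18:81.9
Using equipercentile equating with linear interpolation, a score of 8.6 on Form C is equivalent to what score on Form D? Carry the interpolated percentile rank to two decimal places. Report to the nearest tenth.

PR of 8.6 on Form C: 30.5 + (8.6 − 7)/(9 − 7) × (40.9 − 30.5) = 38.82
On Form D, PR 38.82 falls between score 12 (PR 37.3) and 14 (PR 49.3).
Interpolate: 12 + (38.82 − 37.3)/(49.3 − 37.3) × (14 − 12) = 12.3

12.3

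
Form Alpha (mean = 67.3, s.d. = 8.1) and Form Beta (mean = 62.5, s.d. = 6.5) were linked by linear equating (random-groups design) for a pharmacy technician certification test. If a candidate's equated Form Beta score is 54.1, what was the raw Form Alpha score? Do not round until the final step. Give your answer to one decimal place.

56.8

Invert y = (SD_Y/SD_X)(x − M_X) + M_Y:
x = (SD_X/SD_Y)(y − M_Y) + M_X = (8.1/6.5)(54.1 − 62.5) + 67.3
x = 1.246154 × -8.400 + 67.3 = 56.8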